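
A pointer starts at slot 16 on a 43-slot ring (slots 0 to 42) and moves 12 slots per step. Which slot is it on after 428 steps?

428·12 = 5136.
Dividing 5136 by 43 gives quotient 119 and remainder 19.
(16 + 19) mod 43 = 35.

35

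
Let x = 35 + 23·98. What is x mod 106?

63

23·98 = 2254.
Dividing 2254 by 106 gives quotient 21 and remainder 28.
(35 + 28) mod 106 = 63.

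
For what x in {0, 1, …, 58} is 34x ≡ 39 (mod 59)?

48

The inverse of 34 mod 59 is 33 (since 34·33 = 1122 ≡ 1).
Multiplying both sides by 33: x ≡ 33·39 = 1287 ≡ 48 (mod 59).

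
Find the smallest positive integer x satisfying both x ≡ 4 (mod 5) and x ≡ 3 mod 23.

49

Since 23·2 ≡ 1 (mod 5), take x = 3 + 23·((4−3)·2 mod 5) = 3 + 23·2 = 49.
Check: 49 mod 5 = 4, 49 mod 23 = 3.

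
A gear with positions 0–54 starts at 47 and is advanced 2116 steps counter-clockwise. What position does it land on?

2116 = 38·55 + 26, so 2116 mod 55 = 26.
(47 − 26) mod 55 = 21.

21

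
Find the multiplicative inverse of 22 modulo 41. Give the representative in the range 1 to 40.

28

22·28 = 616 = 15·41 + 1, so 22⁻¹ ≡ 28 (mod 41).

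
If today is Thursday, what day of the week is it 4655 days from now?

Thursday

4655 − 665·7 = 0, so 4655 ≡ 0 (mod 7).
Thursday + 0 days → Thursday.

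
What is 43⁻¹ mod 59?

11

59 = 1·43 + 16
43 = 2·16 + 11
16 = 1·11 + 5
11 = 2·5 + 1
5 = 5·1 + 0
Back-substituting gives 43·11 ≡ 1 (mod 59).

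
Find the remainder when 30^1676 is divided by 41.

Successive squares of 30 mod 41: 30^1≡30, 30^2≡39, 30^4≡4, 30^8≡16, 30^16≡10, 30^32≡18, 30^64≡37, 30^128≡16, 30^256≡10, 30^512≡18, 30^1024≡37.
Since 1676 = 4 + 8 + 128 + 512 + 1024 in binary, 30^1676 ≡ 4·16·16·18·37 ≡ 31 (mod 41).

31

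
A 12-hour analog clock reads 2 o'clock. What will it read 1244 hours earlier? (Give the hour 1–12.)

6

1244 = 103·12 + 8, so 1244 mod 12 = 8.
2 − 8 → 6 on a 12-hour dial.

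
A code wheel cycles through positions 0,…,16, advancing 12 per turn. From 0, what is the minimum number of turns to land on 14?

The inverse of 12 mod 17 is 10 (since 12·10 = 120 ≡ 1).
Multiplying both sides by 10: x ≡ 10·14 = 140 ≡ 4 (mod 17).

4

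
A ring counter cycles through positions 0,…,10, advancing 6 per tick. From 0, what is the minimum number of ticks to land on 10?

The inverse of 6 mod 11 is 2 (since 6·2 = 12 ≡ 1).
So x ≡ 2·10 = 20 ≡ 9 (mod 11).
Check: 6·9 = 54 = 4·11 + 10.

9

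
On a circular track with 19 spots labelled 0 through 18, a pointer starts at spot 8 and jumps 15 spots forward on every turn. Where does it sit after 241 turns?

13

241·15 = 3615.
3615 = 190·19 + 5, so 3615 mod 19 = 5.
(8 + 5) mod 19 = 13.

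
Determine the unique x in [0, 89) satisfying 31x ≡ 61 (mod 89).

The inverse of 31 mod 89 is 23 (since 31·23 = 713 ≡ 1).
So x ≡ 23·61 = 1403 ≡ 68 (mod 89).

68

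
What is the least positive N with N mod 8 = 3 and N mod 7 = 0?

x ≡ 0 (mod 7) gives x ∈ {0, 7, 14, 21, 28, 35}.
The first of these with x mod 8 = 3 is 35.

35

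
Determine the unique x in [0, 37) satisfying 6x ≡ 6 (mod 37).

The inverse of 6 mod 37 is 31 (since 6·31 = 186 ≡ 1).
So x ≡ 31·6 = 186 ≡ 1 (mod 37).

1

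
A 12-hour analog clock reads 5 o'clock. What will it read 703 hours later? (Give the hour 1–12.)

12

703 mod 12 = 7 (since 58·12 = 696).
5 + 7 → 12 on a 12-hour dial.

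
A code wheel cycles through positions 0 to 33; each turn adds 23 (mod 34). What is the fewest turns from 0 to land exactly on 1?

3

23·3 = 69 = 2·34 + 1, so 23⁻¹ ≡ 3 (mod 34).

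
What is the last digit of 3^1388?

Powers of 3 mod 10 repeat with period 4: 3, 9, 7, 1.
1388 leaves remainder 0 on division by 4, so 3^1388 ends in 1.

1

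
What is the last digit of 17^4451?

3

Last digits of 7^n: 7, 9, 3, 1 (period 4).
4451 leaves remainder 3 on division by 4, so 17^4451 ends in 3.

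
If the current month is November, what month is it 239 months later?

October

239 mod 12 = 11 (since 19·12 = 228).
November + 11 months → October.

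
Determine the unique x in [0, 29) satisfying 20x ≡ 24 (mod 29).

7

The inverse of 20 mod 29 is 16 (since 20·16 = 320 ≡ 1).
So x ≡ 16·24 = 384 ≡ 7 (mod 29).
Check: 20·7 = 140 = 4·29 + 24.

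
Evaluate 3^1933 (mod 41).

By repeated squaring mod 41: 3^1≡3, 3^2≡9, 3^4≡40, 3^8≡1, 3^16≡1, 3^32≡1, 3^64≡1, 3^128≡1, 3^256≡1, 3^512≡1, 3^1024≡1.
1933 = 1 + 4 + 8 + 128 + 256 + 512 + 1024, so 3^1933 ≡ 3·40·1·1·1·1·1 ≡ 38 (mod 41).

38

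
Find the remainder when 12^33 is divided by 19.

18

Square-and-reduce mod 19: 12^1≡12, 12^2≡11, 12^4≡7, 12^8≡11, 12^16≡7, 12^32≡11.
Since 33 = 1 + 32 in binary, 12^33 ≡ 12·11 ≡ 18 (mod 19).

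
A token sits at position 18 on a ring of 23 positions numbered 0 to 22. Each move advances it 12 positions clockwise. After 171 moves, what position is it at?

171·12 = 2052.
2052 = 89·23 + 5, so 2052 mod 23 = 5.
(18 + 5) mod 23 = 0.

0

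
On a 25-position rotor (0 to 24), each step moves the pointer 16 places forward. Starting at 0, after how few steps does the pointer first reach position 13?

18

The inverse of 16 mod 25 is 11 (since 16·11 = 176 ≡ 1).
Multiplying both sides by 11: x ≡ 11·13 = 143 ≡ 18 (mod 25).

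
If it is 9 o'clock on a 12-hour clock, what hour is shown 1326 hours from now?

3

1326 = 110·12 + 6, so 1326 mod 12 = 6.
9 + 6 → 3 on a 12-hour dial.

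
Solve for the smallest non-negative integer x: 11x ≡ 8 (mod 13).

9

11⁻¹ ≡ 6 (mod 13) because 11·6 = 66 = 5·13 + 1.
Multiplying both sides by 6: x ≡ 6·8 = 48 ≡ 9 (mod 13).
Check: 11·9 = 99 = 7·13 + 8.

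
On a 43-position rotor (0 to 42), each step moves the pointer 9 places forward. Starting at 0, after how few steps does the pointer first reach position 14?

35

9⁻¹ ≡ 24 (mod 43) because 9·24 = 216 = 5·43 + 1.
So x ≡ 24·14 = 336 ≡ 35 (mod 43).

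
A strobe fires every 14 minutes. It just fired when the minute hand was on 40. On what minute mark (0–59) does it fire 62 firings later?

62·14 = 868.
868 mod 60 = 28 (since 14·60 = 840).
(40 + 28) mod 60 = 8.

8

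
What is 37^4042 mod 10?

The units digit of 37^n cycles with period 4: 7, 9, 3, 1, …
4042 leaves remainder 2 on division by 4, so 37^4042 ends in 9.

9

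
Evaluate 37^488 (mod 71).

32

Successive squares of 37 mod 71: 37^1≡37, 37^2≡20, 37^4≡45, 37^8≡37, 37^16≡20, 37^32≡45, 37^64≡37, 37^128≡20, 37^256≡45.
488 = 8 + 32 + 64 + 128 + 256, so 37^488 ≡ 37·45·37·20·45 ≡ 32 (mod 71).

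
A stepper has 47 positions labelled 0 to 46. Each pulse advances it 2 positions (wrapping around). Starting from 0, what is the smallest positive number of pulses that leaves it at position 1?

24

47 = 23·2 + 1
2 = 2·1 + 0
Back-substituting gives 2·24 ≡ 1 (mod 47).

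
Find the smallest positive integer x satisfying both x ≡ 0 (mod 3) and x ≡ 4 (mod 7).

18

x ≡ 0 (mod 3) gives x ∈ {0, 3, 6, 9, 12, 15, 18}.
The first of these with x mod 7 = 4 is 18.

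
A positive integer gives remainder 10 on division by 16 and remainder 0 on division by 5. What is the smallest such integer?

10

Since 5·13 ≡ 1 (mod 16), take x = 0 + 5·((10−0)·13 mod 16) = 0 + 5·2 = 10.
Check: 10 mod 16 = 10, 10 mod 5 = 0.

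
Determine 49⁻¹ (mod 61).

5

61 = 1·49 + 12
49 = 4·12 + 1
12 = 12·1 + 0
Back-substituting gives 49·5 ≡ 1 (mod 61).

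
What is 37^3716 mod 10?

1

Powers of 7 mod 10 repeat with period 4: 7, 9, 3, 1.
3716 leaves remainder 0 on division by 4, so 37^3716 ends in 1.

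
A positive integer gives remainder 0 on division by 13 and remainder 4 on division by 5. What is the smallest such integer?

39

x ≡ 4 (mod 5) gives x ∈ {4, 9, 14, 19, 24, 29, 34, 39}.
The first of these with x mod 13 = 0 is 39.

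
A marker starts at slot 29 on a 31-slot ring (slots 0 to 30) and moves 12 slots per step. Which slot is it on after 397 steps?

397·12 = 4764.
4764 = 153·31 + 21, so 4764 mod 31 = 21.
(29 + 21) mod 31 = 19.

19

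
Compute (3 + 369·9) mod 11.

369·9 = 3321.
Dividing 3321 by 11 gives quotient 301 and remainder 10.
(3 + 10) mod 11 = 2.

2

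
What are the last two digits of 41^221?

41

Successive squares of 41 mod 100: 41^1≡41, 41^2≡81, 41^4≡61, 41^8≡21, 41^16≡41, 41^32≡81, 41^64≡61, 41^128≡21.
221 = 1 + 4 + 8 + 16 + 64 + 128, so 41^221 ≡ 41·61·21·41·61·21 ≡ 41 (mod 100).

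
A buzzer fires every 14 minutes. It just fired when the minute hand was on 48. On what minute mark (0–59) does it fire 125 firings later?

125·14 = 1750.
1750 − 29·60 = 10, so 1750 ≡ 10 (mod 60).
(48 + 10) mod 60 = 58.

58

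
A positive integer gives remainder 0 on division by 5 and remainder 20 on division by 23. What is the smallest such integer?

20

Since 23·2 ≡ 1 (mod 5), take x = 20 + 23·((0−20)·2 mod 5) = 20 + 23·0 = 20.
Check: 20 mod 5 = 0, 20 mod 23 = 20.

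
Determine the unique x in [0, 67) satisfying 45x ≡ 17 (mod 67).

The inverse of 45 mod 67 is 3 (since 45·3 = 135 ≡ 1).
Multiplying both sides by 3: x ≡ 3·17 = 51 ≡ 51 (mod 67).

51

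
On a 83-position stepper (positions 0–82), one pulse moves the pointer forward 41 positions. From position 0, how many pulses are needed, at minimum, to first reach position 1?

81

41·81 = 3321 = 40·83 + 1, so 41⁻¹ ≡ 81 (mod 83).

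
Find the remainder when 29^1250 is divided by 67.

37

By repeated squaring mod 67: 29^1≡29, 29^2≡37, 29^4≡29, 29^8≡37, 29^16≡29, 29^32≡37, 29^64≡29, 29^128≡37, 29^256≡29, 29^512≡37, 29^1024≡29.
Since 1250 = 2 + 32 + 64 + 128 + 1024 in binary, 29^1250 ≡ 37·37·29·37·29 ≡ 37 (mod 67).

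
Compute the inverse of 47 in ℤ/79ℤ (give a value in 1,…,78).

79 = 1·47 + 32
47 = 1·32 + 15
32 = 2·15 + 2
15 = 7·2 + 1
2 = 2·1 + 0
Back-substituting gives 47·37 ≡ 1 (mod 79).

37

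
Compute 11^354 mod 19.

1

Square-and-reduce mod 19: 11^1≡11, 11^2≡7, 11^4≡11, 11^8≡7, 11^16≡11, 11^32≡7, 11^64≡11, 11^128≡7, 11^256≡11.
354 = 2 + 32 + 64 + 256, so 11^354 ≡ 7·7·11·11 ≡ 1 (mod 19).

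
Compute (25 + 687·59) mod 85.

687·59 = 40533.
40533 = 476·85 + 73, so 40533 mod 85 = 73.
(25 + 73) mod 85 = 13.

13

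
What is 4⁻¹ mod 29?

22

29 = 7·4 + 1
4 = 4·1 + 0
Back-substituting gives 4·22 ≡ 1 (mod 29).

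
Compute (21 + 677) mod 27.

23

677 = 25·27 + 2, so 677 mod 27 = 2.
(21 + 2) mod 27 = 23.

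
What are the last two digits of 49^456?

Successive squares of 49 mod 100: 49^1≡49, 49^2≡1, 49^4≡1, 49^8≡1, 49^16≡1, 49^32≡1, 49^64≡1, 49^128≡1, 49^256≡1.
456 = 8 + 64 + 128 + 256, so 49^456 ≡ 1·1·1·1 ≡ 1 (mod 100).

01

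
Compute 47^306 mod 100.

By repeated squaring mod 100: 47^1≡47, 47^2≡9, 47^4≡81, 47^8≡61, 47^16≡21, 47^32≡41, 47^64≡81, 47^128≡61, 47^256≡21.
Since 306 = 2 + 16 + 32 + 256 in binary, 47^306 ≡ 9·21·41·21 ≡ 29 (mod 100).

29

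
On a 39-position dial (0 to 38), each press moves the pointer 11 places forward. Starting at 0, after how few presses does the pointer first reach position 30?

24

The inverse of 11 mod 39 is 32 (since 11·32 = 352 ≡ 1).
So x ≡ 32·30 = 960 ≡ 24 (mod 39).
Check: 11·24 = 264 = 6·39 + 30.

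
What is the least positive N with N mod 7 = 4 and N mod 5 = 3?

18

x ≡ 3 (mod 5) gives x ∈ {3, 8, 13, 18}.
The first of these with x mod 7 = 4 is 18.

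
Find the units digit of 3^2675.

Powers of 3 mod 10 repeat with period 4: 3, 9, 7, 1.
2675 leaves remainder 3 on division by 4, so 3^2675 ends in 7.

7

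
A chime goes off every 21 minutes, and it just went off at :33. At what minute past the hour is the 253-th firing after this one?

6

253·21 = 5313.
5313 = 88·60 + 33, so 5313 mod 60 = 33.
(33 + 33) mod 60 = 6.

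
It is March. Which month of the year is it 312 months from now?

312 mod 12 = 0 (since 26·12 = 312).
March + 0 months → March.

March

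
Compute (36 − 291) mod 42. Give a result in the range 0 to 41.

39

291 mod 42 = 39 (since 6·42 = 252).
(36 − 39) mod 42 = 39.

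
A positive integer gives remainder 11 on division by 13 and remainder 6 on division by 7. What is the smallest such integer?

x ≡ 6 (mod 7) gives x ∈ {6, 13, 20, 27, 34, 41, 48, 55, …}.
The first of these with x mod 13 = 11 is 76.

76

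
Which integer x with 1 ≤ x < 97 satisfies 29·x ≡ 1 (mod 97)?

29·87 = 2523 = 26·97 + 1, so 29⁻¹ ≡ 87 (mod 97).

87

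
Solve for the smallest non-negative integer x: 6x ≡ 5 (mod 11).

6⁻¹ ≡ 2 (mod 11) because 6·2 = 12 = 1·11 + 1.
Multiplying both sides by 2: x ≡ 2·5 = 10 ≡ 10 (mod 11).

10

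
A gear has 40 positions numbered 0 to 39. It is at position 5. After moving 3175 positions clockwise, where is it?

3175 = 79·40 + 15, so 3175 mod 40 = 15.
(5 + 15) mod 40 = 20.

20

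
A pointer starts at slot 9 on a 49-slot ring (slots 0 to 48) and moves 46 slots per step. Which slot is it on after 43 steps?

43·46 = 1978.
1978 = 40·49 + 18, so 1978 mod 49 = 18.
(9 + 18) mod 49 = 27.

27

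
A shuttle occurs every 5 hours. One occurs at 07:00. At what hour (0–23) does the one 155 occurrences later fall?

14

155·5 = 775.
Dividing 775 by 24 gives quotient 32 and remainder 7.
(7 + 7) mod 24 = 14.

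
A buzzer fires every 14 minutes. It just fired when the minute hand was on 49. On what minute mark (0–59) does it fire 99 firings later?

99·14 = 1386.
1386 − 23·60 = 6, so 1386 ≡ 6 (mod 60).
(49 + 6) mod 60 = 55.

55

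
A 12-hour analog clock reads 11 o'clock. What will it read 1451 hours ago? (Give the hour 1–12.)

12

1451 − 120·12 = 11, so 1451 ≡ 11 (mod 12).
11 − 11 → 12 on a 12-hour dial.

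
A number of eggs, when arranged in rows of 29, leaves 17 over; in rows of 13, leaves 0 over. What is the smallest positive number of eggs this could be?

Since 13·9 ≡ 1 (mod 29), take x = 0 + 13·((17−0)·9 mod 29) = 0 + 13·8 = 104.
Check: 104 mod 29 = 17, 104 mod 13 = 0.

104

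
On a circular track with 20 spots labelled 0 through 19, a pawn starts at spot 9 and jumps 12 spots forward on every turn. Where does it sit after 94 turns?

94·12 = 1128.
1128 = 56·20 + 8, so 1128 mod 20 = 8.
(9 + 8) mod 20 = 17.

17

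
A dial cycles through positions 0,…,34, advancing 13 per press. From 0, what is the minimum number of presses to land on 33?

The inverse of 13 mod 35 is 27 (since 13·27 = 351 ≡ 1).
So x ≡ 27·33 = 891 ≡ 16 (mod 35).
Check: 13·16 = 208 = 5·35 + 33.

16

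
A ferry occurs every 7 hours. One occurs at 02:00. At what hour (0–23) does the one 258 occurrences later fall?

8

258·7 = 1806.
1806 = 75·24 + 6, so 1806 mod 24 = 6.
(2 + 6) mod 24 = 8.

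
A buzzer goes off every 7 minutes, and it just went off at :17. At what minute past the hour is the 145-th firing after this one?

145·7 = 1015.
Dividing 1015 by 60 gives quotient 16 and remainder 55.
(17 + 55) mod 60 = 12.

12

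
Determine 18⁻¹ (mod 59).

23

18·23 = 414 = 7·59 + 1, so 18⁻¹ ≡ 23 (mod 59).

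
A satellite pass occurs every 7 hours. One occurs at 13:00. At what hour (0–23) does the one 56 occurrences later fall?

56·7 = 392.
392 − 16·24 = 8, so 392 ≡ 8 (mod 24).
(13 + 8) mod 24 = 21.

21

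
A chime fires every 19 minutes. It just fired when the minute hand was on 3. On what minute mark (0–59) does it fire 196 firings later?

196·19 = 3724.
3724 = 62·60 + 4, so 3724 mod 60 = 4.
(3 + 4) mod 60 = 7.

7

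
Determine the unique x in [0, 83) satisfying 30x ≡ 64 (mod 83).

63

30⁻¹ ≡ 36 (mod 83) because 30·36 = 1080 = 13·83 + 1.
So x ≡ 36·64 = 2304 ≡ 63 (mod 83).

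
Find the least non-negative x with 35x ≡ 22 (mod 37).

35⁻¹ ≡ 18 (mod 37) because 35·18 = 630 = 17·37 + 1.
So x ≡ 18·22 = 396 ≡ 26 (mod 37).

26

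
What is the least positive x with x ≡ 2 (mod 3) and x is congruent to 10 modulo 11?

x ≡ 2 (mod 3) gives x ∈ {2, 5, 8, 11, 14, 17, 20, 23, …}.
The first of these with x mod 11 = 10 is 32.

32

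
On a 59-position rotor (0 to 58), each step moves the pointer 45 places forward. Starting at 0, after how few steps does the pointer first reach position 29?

19

The inverse of 45 mod 59 is 21 (since 45·21 = 945 ≡ 1).
So x ≡ 21·29 = 609 ≡ 19 (mod 59).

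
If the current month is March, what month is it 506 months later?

506 = 42·12 + 2, so 506 mod 12 = 2.
March + 2 months → May.

May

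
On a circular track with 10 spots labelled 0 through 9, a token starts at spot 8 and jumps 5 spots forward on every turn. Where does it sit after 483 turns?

483·5 = 2415.
2415 = 241·10 + 5, so 2415 mod 10 = 5.
(8 + 5) mod 10 = 3.

3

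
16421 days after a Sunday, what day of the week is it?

Dividing 16421 by 7 gives quotient 2345 and remainder 6.
Sunday + 6 days → Saturday.

Saturday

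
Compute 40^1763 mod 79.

Square-and-reduce mod 79: 40^1≡40, 40^2≡20, 40^4≡5, 40^8≡25, 40^16≡72, 40^32≡49, 40^64≡31, 40^128≡13, 40^256≡11, 40^512≡42, 40^1024≡26.
1763 = 1 + 2 + 32 + 64 + 128 + 512 + 1024, so 40^1763 ≡ 40·20·49·31·13·42·26 ≡ 25 (mod 79).

25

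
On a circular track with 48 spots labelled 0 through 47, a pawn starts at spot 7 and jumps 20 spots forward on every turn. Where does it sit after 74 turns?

47

74·20 = 1480.
1480 = 30·48 + 40, so 1480 mod 48 = 40.
(7 + 40) mod 48 = 47.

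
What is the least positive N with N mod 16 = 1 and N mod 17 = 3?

x ≡ 1 (mod 16) gives x ∈ {1, 17, 33, 49, 65, 81, 97, 113, …}.
The first of these with x mod 17 = 3 is 241.

241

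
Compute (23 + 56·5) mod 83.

54

56·5 = 280.
Dividing 280 by 83 gives quotient 3 and remainder 31.
(23 + 31) mod 83 = 54.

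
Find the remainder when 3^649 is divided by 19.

3

Square-and-reduce mod 19: 3^1≡3, 3^2≡9, 3^4≡5, 3^8≡6, 3^16≡17, 3^32≡4, 3^64≡16, 3^128≡9, 3^256≡5, 3^512≡6.
649 = 1 + 8 + 128 + 512, so 3^649 ≡ 3·6·9·6 ≡ 3 (mod 19).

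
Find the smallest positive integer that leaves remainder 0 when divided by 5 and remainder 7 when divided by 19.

x ≡ 0 (mod 5) gives x ∈ {0, 5, 10, 15, 20, 25, 30, 35, …}.
The first of these with x mod 19 = 7 is 45.

45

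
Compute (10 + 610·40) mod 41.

610·40 = 24400.
Dividing 24400 by 41 gives quotient 595 and remainder 5.
(10 + 5) mod 41 = 15.

15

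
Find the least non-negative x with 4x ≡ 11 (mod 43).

35

The inverse of 4 mod 43 is 11 (since 4·11 = 44 ≡ 1).
Multiplying both sides by 11: x ≡ 11·11 = 121 ≡ 35 (mod 43).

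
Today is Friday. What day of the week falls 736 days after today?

Saturday

Dividing 736 by 7 gives quotient 105 and remainder 1.
Friday + 1 day → Saturday.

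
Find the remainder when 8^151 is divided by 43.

Square-and-reduce mod 43: 8^1≡8, 8^2≡21, 8^4≡11, 8^8≡35, 8^16≡21, 8^32≡11, 8^64≡35, 8^128≡21.
Since 151 = 1 + 2 + 4 + 16 + 128 in binary, 8^151 ≡ 8·21·11·21·21 ≡ 32 (mod 43).

32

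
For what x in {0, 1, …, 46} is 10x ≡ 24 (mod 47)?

40

The inverse of 10 mod 47 is 33 (since 10·33 = 330 ≡ 1).
So x ≡ 33·24 = 792 ≡ 40 (mod 47).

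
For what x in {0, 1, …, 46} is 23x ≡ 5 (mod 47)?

23⁻¹ ≡ 45 (mod 47) because 23·45 = 1035 = 22·47 + 1.
So x ≡ 45·5 = 225 ≡ 37 (mod 47).

37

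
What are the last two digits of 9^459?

89

Successive squares of 9 mod 100: 9^1≡9, 9^2≡81, 9^4≡61, 9^8≡21, 9^16≡41, 9^32≡81, 9^64≡61, 9^128≡21, 9^256≡41.
459 = 1 + 2 + 8 + 64 + 128 + 256, so 9^459 ≡ 9·81·21·61·21·41 ≡ 89 (mod 100).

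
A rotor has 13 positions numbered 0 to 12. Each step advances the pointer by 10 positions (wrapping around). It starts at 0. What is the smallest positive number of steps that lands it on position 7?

2

10⁻¹ ≡ 4 (mod 13) because 10·4 = 40 = 3·13 + 1.
Multiplying both sides by 4: x ≡ 4·7 = 28 ≡ 2 (mod 13).
Check: 10·2 = 20 = 1·13 + 7.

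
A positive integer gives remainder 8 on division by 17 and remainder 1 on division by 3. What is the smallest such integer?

x ≡ 1 (mod 3) gives x ∈ {1, 4, 7, 10, 13, 16, 19, 22, …}.
The first of these with x mod 17 = 8 is 25.

25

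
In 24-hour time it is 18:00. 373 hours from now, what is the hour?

7

373 = 15·24 + 13, so 373 mod 24 = 13.
(18 + 13) mod 24 = 7.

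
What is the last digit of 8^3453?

The units digit of 8^n cycles with period 4: 8, 4, 2, 6, …
3453 mod 4 = 1, so the last digit matches 8^1 = 8.

8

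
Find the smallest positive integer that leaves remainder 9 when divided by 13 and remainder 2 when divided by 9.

x ≡ 2 (mod 9) gives x ∈ {2, 11, 20, 29, 38, 47, 56, 65, …}.
The first of these with x mod 13 = 9 is 74.

74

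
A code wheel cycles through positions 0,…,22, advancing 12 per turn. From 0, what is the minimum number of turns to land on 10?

20

12⁻¹ ≡ 2 (mod 23) because 12·2 = 24 = 1·23 + 1.
So x ≡ 2·10 = 20 ≡ 20 (mod 23).
Check: 12·20 = 240 = 10·23 + 10.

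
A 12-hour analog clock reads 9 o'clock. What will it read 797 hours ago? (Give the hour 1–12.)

4

797 = 66·12 + 5, so 797 mod 12 = 5.
9 − 5 → 4 on a 12-hour dial.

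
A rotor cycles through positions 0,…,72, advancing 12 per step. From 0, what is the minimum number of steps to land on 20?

26

The inverse of 12 mod 73 is 67 (since 12·67 = 804 ≡ 1).
Multiplying both sides by 67: x ≡ 67·20 = 1340 ≡ 26 (mod 73).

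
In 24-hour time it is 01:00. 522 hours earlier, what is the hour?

Dividing 522 by 24 gives quotient 21 and remainder 18.
(1 − 18) mod 24 = 7.

7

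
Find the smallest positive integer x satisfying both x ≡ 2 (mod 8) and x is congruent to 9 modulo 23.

170

Since 23·7 ≡ 1 (mod 8), take x = 9 + 23·((2−9)·7 mod 8) = 9 + 23·7 = 170.
Check: 170 mod 8 = 2, 170 mod 23 = 9.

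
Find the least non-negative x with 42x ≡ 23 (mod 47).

The inverse of 42 mod 47 is 28 (since 42·28 = 1176 ≡ 1).
Multiplying both sides by 28: x ≡ 28·23 = 644 ≡ 33 (mod 47).

33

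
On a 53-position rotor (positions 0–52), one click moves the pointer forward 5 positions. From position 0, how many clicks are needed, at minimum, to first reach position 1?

5·32 = 160 = 3·53 + 1, so 5⁻¹ ≡ 32 (mod 53).

32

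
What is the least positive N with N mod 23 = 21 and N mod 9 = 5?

Since 9·18 ≡ 1 (mod 23), take x = 5 + 9·((21−5)·18 mod 23) = 5 + 9·12 = 113.
Check: 113 mod 23 = 21, 113 mod 9 = 5.

113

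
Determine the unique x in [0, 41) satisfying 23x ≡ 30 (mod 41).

23⁻¹ ≡ 25 (mod 41) because 23·25 = 575 = 14·41 + 1.
Multiplying both sides by 25: x ≡ 25·30 = 750 ≡ 12 (mod 41).

12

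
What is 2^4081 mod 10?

The units digit of 2^n cycles with period 4: 2, 4, 8, 6, …
4081 leaves remainder 1 on division by 4, so 2^4081 ends in 2.

2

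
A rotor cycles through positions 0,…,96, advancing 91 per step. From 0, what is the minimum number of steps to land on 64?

91⁻¹ ≡ 16 (mod 97) because 91·16 = 1456 = 15·97 + 1.
Multiplying both sides by 16: x ≡ 16·64 = 1024 ≡ 54 (mod 97).
Check: 91·54 = 4914 = 50·97 + 64.

54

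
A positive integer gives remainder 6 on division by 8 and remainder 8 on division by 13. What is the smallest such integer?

Since 13·5 ≡ 1 (mod 8), take x = 8 + 13·((6−8)·5 mod 8) = 8 + 13·6 = 86.
Check: 86 mod 8 = 6, 86 mod 13 = 8.

86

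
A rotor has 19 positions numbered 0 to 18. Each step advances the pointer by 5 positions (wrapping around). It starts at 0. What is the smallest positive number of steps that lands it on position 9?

17

5⁻¹ ≡ 4 (mod 19) because 5·4 = 20 = 1·19 + 1.
Multiplying both sides by 4: x ≡ 4·9 = 36 ≡ 17 (mod 19).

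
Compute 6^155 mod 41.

38

Square-and-reduce mod 41: 6^1≡6, 6^2≡36, 6^4≡25, 6^8≡10, 6^16≡18, 6^32≡37, 6^64≡16, 6^128≡10.
155 = 1 + 2 + 8 + 16 + 128, so 6^155 ≡ 6·36·10·18·10 ≡ 38 (mod 41).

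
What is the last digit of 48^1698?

4

Powers of 8 mod 10 repeat with period 4: 8, 4, 2, 6.
1698 leaves remainder 2 on division by 4, so 48^1698 ends in 4.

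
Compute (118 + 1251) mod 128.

89

1251 mod 128 = 99 (since 9·128 = 1152).
(118 + 99) mod 128 = 89.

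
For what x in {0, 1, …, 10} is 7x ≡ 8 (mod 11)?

9

The inverse of 7 mod 11 is 8 (since 7·8 = 56 ≡ 1).
Multiplying both sides by 8: x ≡ 8·8 = 64 ≡ 9 (mod 11).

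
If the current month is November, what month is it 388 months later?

March

388 mod 12 = 4 (since 32·12 = 384).
November + 4 months → March.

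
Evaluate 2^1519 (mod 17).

By repeated squaring mod 17: 2^1≡2, 2^2≡4, 2^4≡16, 2^8≡1, 2^16≡1, 2^32≡1, 2^64≡1, 2^128≡1, 2^256≡1, 2^512≡1, 2^1024≡1.
1519 = 1 + 2 + 4 + 8 + 32 + 64 + 128 + 256 + 1024, so 2^1519 ≡ 2·4·16·1·1·1·1·1·1 ≡ 9 (mod 17).

9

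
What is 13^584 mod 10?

Last digits of 3^n: 3, 9, 7, 1 (period 4).
584 leaves remainder 0 on division by 4, so 13^584 ends in 1.

1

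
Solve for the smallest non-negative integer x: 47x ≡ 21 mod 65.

The inverse of 47 mod 65 is 18 (since 47·18 = 846 ≡ 1).
So x ≡ 18·21 = 378 ≡ 53 (mod 65).
Check: 47·53 = 2491 = 38·65 + 21.

53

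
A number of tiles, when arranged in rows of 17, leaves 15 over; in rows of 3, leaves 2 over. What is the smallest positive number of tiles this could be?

32

x ≡ 2 (mod 3) gives x ∈ {2, 5, 8, 11, 14, 17, 20, 23, …}.
The first of these with x mod 17 = 15 is 32.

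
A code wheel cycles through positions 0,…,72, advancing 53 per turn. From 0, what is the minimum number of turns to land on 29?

The inverse of 53 mod 73 is 62 (since 53·62 = 3286 ≡ 1).
Multiplying both sides by 62: x ≡ 62·29 = 1798 ≡ 46 (mod 73).
Check: 53·46 = 2438 = 33·73 + 29.

46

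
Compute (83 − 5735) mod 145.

3

Dividing 5735 by 145 gives quotient 39 and remainder 80.
(83 − 80) mod 145 = 3.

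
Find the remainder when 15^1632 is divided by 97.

1

Square-and-reduce mod 97: 15^1≡15, 15^2≡31, 15^4≡88, 15^8≡81, 15^16≡62, 15^32≡61, 15^64≡35, 15^128≡61, 15^256≡35, 15^512≡61, 15^1024≡35.
1632 = 32 + 64 + 512 + 1024, so 15^1632 ≡ 61·35·61·35 ≡ 1 (mod 97).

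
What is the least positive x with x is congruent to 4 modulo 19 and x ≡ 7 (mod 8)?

x ≡ 7 (mod 8) gives x ∈ {7, 15, 23}.
The first of these with x mod 19 = 4 is 23.

23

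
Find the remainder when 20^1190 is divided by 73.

Successive squares of 20 mod 73: 20^1≡20, 20^2≡35, 20^4≡57, 20^8≡37, 20^16≡55, 20^32≡32, 20^64≡2, 20^128≡4, 20^256≡16, 20^512≡37, 20^1024≡55.
Since 1190 = 2 + 4 + 32 + 128 + 1024 in binary, 20^1190 ≡ 35·57·32·4·55 ≡ 38 (mod 73).

38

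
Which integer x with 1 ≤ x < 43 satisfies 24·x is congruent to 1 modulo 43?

43 = 1·24 + 19
24 = 1·19 + 5
19 = 3·5 + 4
5 = 1·4 + 1
4 = 4·1 + 0
Back-substituting gives 24·9 ≡ 1 (mod 43).

9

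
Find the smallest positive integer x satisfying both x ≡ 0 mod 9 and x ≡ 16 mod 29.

x ≡ 0 (mod 9) gives x ∈ {0, 9, 18, 27, 36, 45}.
The first of these with x mod 29 = 16 is 45.

45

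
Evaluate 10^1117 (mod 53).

16

Square-and-reduce mod 53: 10^1≡10, 10^2≡47, 10^4≡36, 10^8≡24, 10^16≡46, 10^32≡49, 10^64≡16, 10^128≡44, 10^256≡28, 10^512≡42, 10^1024≡15.
1117 = 1 + 4 + 8 + 16 + 64 + 1024, so 10^1117 ≡ 10·36·24·46·16·15 ≡ 16 (mod 53).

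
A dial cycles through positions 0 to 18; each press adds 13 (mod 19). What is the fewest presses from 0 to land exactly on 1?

3

19 = 1·13 + 6
13 = 2·6 + 1
6 = 6·1 + 0
Back-substituting gives 13·3 ≡ 1 (mod 19).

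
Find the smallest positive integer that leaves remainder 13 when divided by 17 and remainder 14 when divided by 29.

217

x ≡ 13 (mod 17) gives x ∈ {13, 30, 47, 64, 81, 98, 115, 132, …}.
The first of these with x mod 29 = 14 is 217.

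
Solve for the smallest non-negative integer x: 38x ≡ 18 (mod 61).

The inverse of 38 mod 61 is 53 (since 38·53 = 2014 ≡ 1).
Multiplying both sides by 53: x ≡ 53·18 = 954 ≡ 39 (mod 61).

39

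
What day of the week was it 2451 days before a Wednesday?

Tuesday

2451 mod 7 = 1 (since 350·7 = 2450).
Wednesday − 1 day → Tuesday.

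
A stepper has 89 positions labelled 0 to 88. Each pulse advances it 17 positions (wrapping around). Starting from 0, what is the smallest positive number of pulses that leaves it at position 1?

21

89 = 5·17 + 4
17 = 4·4 + 1
4 = 4·1 + 0
Back-substituting gives 17·21 ≡ 1 (mod 89).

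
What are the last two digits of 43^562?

49

Successive squares of 43 mod 100: 43^1≡43, 43^2≡49, 43^4≡1, 43^8≡1, 43^16≡1, 43^32≡1, 43^64≡1, 43^128≡1, 43^256≡1, 43^512≡1.
Since 562 = 2 + 16 + 32 + 512 in binary, 43^562 ≡ 49·1·1·1 ≡ 49 (mod 100).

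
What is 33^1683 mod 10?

7

Powers of 3 mod 10 repeat with period 4: 3, 9, 7, 1.
1683 mod 4 = 3, so the last digit matches 3^3 = 7.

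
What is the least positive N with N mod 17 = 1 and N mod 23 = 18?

18

x ≡ 1 (mod 17) gives x ∈ {1, 18}.
The first of these with x mod 23 = 18 is 18.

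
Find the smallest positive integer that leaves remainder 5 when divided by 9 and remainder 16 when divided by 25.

x ≡ 5 (mod 9) gives x ∈ {5, 14, 23, 32, 41}.
The first of these with x mod 25 = 16 is 41.

41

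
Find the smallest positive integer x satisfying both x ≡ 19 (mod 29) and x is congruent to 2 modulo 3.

77

Since 3·10 ≡ 1 (mod 29), take x = 2 + 3·((19−2)·10 mod 29) = 2 + 3·25 = 77.
Check: 77 mod 29 = 19, 77 mod 3 = 2.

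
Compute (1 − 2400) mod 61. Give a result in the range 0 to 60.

41

2400 = 39·61 + 21, so 2400 mod 61 = 21.
(1 − 21) mod 61 = 41.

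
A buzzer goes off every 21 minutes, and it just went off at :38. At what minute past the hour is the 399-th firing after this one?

17

399·21 = 8379.
Dividing 8379 by 60 gives quotient 139 and remainder 39.
(38 + 39) mod 60 = 17.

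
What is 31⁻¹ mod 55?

55 = 1·31 + 24
31 = 1·24 + 7
24 = 3·7 + 3
7 = 2·3 + 1
3 = 3·1 + 0
Back-substituting gives 31·16 ≡ 1 (mod 55).

16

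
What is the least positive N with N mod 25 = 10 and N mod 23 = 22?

Since 23·12 ≡ 1 (mod 25), take x = 22 + 23·((10−22)·12 mod 25) = 22 + 23·6 = 160.
Check: 160 mod 25 = 10, 160 mod 23 = 22.

160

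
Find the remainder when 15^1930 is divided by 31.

1

Successive squares of 15 mod 31: 15^1≡15, 15^2≡8, 15^4≡2, 15^8≡4, 15^16≡16, 15^32≡8, 15^64≡2, 15^128≡4, 15^256≡16, 15^512≡8, 15^1024≡2.
Since 1930 = 2 + 8 + 128 + 256 + 512 + 1024 in binary, 15^1930 ≡ 8·4·4·16·8·2 ≡ 1 (mod 31).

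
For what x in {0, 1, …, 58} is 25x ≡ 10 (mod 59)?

25⁻¹ ≡ 26 (mod 59) because 25·26 = 650 = 11·59 + 1.
Multiplying both sides by 26: x ≡ 26·10 = 260 ≡ 24 (mod 59).
Check: 25·24 = 600 = 10·59 + 10.

24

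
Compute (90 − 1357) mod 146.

47

1357 mod 146 = 43 (since 9·146 = 1314).
(90 − 43) mod 146 = 47.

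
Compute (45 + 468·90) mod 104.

45

468·90 = 42120.
42120 mod 104 = 0 (since 405·104 = 42120).
(45 + 0) mod 104 = 45.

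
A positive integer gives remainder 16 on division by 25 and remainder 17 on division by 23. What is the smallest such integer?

Since 23·12 ≡ 1 (mod 25), take x = 17 + 23·((16−17)·12 mod 25) = 17 + 23·13 = 316.
Check: 316 mod 25 = 16, 316 mod 23 = 17.

316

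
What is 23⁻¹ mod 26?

17

23·17 = 391 = 15·26 + 1, so 23⁻¹ ≡ 17 (mod 26).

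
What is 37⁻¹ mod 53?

43

37·43 = 1591 = 30·53 + 1, so 37⁻¹ ≡ 43 (mod 53).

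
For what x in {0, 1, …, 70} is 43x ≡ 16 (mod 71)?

43⁻¹ ≡ 38 (mod 71) because 43·38 = 1634 = 23·71 + 1.
Multiplying both sides by 38: x ≡ 38·16 = 608 ≡ 40 (mod 71).
Check: 43·40 = 1720 = 24·71 + 16.

40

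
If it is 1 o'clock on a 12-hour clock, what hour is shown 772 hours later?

772 = 64·12 + 4, so 772 mod 12 = 4.
1 + 4 → 5 on a 12-hour dial.

5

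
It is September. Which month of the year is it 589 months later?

Dividing 589 by 12 gives quotient 49 and remainder 1.
September + 1 month → October.

October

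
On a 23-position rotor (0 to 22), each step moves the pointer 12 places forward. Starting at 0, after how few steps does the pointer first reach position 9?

The inverse of 12 mod 23 is 2 (since 12·2 = 24 ≡ 1).
So x ≡ 2·9 = 18 ≡ 18 (mod 23).
Check: 12·18 = 216 = 9·23 + 9.

18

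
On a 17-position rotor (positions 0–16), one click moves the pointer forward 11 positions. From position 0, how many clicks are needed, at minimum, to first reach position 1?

17 = 1·11 + 6
11 = 1·6 + 5
6 = 1·5 + 1
5 = 5·1 + 0
Back-substituting gives 11·14 ≡ 1 (mod 17).

14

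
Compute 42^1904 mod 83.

36

Square-and-reduce mod 83: 42^1≡42, 42^2≡21, 42^4≡26, 42^8≡12, 42^16≡61, 42^32≡69, 42^64≡30, 42^128≡70, 42^256≡3, 42^512≡9, 42^1024≡81.
1904 = 16 + 32 + 64 + 256 + 512 + 1024, so 42^1904 ≡ 61·69·30·3·9·81 ≡ 36 (mod 83).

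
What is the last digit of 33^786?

The units digit of 33^n cycles with period 4: 3, 9, 7, 1, …
786 mod 4 = 2, so the last digit matches 3^2 = 9.

9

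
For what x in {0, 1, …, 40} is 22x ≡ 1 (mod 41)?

22⁻¹ ≡ 28 (mod 41) because 22·28 = 616 = 15·41 + 1.
So x ≡ 28·1 = 28 ≡ 28 (mod 41).
Check: 22·28 = 616 = 15·41 + 1.

28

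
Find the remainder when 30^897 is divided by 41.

13

Successive squares of 30 mod 41: 30^1≡30, 30^2≡39, 30^4≡4, 30^8≡16, 30^16≡10, 30^32≡18, 30^64≡37, 30^128≡16, 30^256≡10, 30^512≡18.
Since 897 = 1 + 128 + 256 + 512 in binary, 30^897 ≡ 30·16·10·18 ≡ 13 (mod 41).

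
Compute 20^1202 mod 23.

By repeated squaring mod 23: 20^1≡20, 20^2≡9, 20^4≡12, 20^8≡6, 20^16≡13, 20^32≡8, 20^64≡18, 20^128≡2, 20^256≡4, 20^512≡16, 20^1024≡3.
1202 = 2 + 16 + 32 + 128 + 1024, so 20^1202 ≡ 9·13·8·2·3 ≡ 4 (mod 23).

4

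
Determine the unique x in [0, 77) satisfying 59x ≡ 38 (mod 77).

59⁻¹ ≡ 47 (mod 77) because 59·47 = 2773 = 36·77 + 1.
Multiplying both sides by 47: x ≡ 47·38 = 1786 ≡ 15 (mod 77).
Check: 59·15 = 885 = 11·77 + 38.

15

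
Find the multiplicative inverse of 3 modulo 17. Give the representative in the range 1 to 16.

6

3·6 = 18 = 1·17 + 1, so 3⁻¹ ≡ 6 (mod 17).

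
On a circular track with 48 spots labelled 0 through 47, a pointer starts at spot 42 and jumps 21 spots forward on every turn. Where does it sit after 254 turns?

0

254·21 = 5334.
5334 = 111·48 + 6, so 5334 mod 48 = 6.
(42 + 6) mod 48 = 0.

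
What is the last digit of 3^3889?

Powers of 3 mod 10 repeat with period 4: 3, 9, 7, 1.
3889 mod 4 = 1, so the last digit matches 3^1 = 3.

3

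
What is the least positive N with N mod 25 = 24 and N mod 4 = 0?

x ≡ 0 (mod 4) gives x ∈ {0, 4, 8, 12, 16, 20, 24}.
The first of these with x mod 25 = 24 is 24.

24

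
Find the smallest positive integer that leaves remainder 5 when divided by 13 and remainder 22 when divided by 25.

Since 25·12 ≡ 1 (mod 13), take x = 22 + 25·((5−22)·12 mod 13) = 22 + 25·4 = 122.
Check: 122 mod 13 = 5, 122 mod 25 = 22.

122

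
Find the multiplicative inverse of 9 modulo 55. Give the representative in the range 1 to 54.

9·49 = 441 = 8·55 + 1, so 9⁻¹ ≡ 49 (mod 55).

49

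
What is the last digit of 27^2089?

Powers of 7 mod 10 repeat with period 4: 7, 9, 3, 1.
2089 mod 4 = 1, so the last digit matches 7^1 = 7.

7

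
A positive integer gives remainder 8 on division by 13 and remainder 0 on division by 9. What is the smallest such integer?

x ≡ 0 (mod 9) gives x ∈ {0, 9, 18, 27, 36, 45, 54, 63, …}.
The first of these with x mod 13 = 8 is 99.

99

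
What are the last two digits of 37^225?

Successive squares of 37 mod 100: 37^1≡37, 37^2≡69, 37^4≡61, 37^8≡21, 37^16≡41, 37^32≡81, 37^64≡61, 37^128≡21.
225 = 1 + 32 + 64 + 128, so 37^225 ≡ 37·81·61·21 ≡ 57 (mod 100).

57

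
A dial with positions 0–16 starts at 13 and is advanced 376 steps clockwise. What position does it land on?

376 = 22·17 + 2, so 376 mod 17 = 2.
(13 + 2) mod 17 = 15.

15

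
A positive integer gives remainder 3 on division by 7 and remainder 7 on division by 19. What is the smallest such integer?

45

x ≡ 3 (mod 7) gives x ∈ {3, 10, 17, 24, 31, 38, 45}.
The first of these with x mod 19 = 7 is 45.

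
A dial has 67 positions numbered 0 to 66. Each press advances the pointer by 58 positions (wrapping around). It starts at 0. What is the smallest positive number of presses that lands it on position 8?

The inverse of 58 mod 67 is 52 (since 58·52 = 3016 ≡ 1).
Multiplying both sides by 52: x ≡ 52·8 = 416 ≡ 14 (mod 67).

14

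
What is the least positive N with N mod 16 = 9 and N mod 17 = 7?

x ≡ 9 (mod 16) gives x ∈ {9, 25, 41}.
The first of these with x mod 17 = 7 is 41.

41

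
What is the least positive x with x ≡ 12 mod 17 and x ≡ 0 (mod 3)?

Since 3·6 ≡ 1 (mod 17), take x = 0 + 3·((12−0)·6 mod 17) = 0 + 3·4 = 12.
Check: 12 mod 17 = 12, 12 mod 3 = 0.

12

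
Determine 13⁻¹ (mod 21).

13

21 = 1·13 + 8
13 = 1·8 + 5
8 = 1·5 + 3
5 = 1·3 + 2
3 = 1·2 + 1
2 = 2·1 + 0
Back-substituting gives 13·13 ≡ 1 (mod 21).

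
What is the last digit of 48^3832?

6

Powers of 8 mod 10 repeat with period 4: 8, 4, 2, 6.
3832 mod 4 = 0, so the last digit matches 8^4 = 6.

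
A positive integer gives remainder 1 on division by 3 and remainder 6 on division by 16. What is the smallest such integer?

x ≡ 1 (mod 3) gives x ∈ {1, 4, 7, 10, 13, 16, 19, 22}.
The first of these with x mod 16 = 6 is 22.

22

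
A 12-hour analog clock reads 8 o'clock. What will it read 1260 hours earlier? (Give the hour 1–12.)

1260 − 105·12 = 0, so 1260 ≡ 0 (mod 12).
8 − 0 → 8 on a 12-hour dial.

8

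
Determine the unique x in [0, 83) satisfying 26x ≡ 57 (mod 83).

82

26⁻¹ ≡ 16 (mod 83) because 26·16 = 416 = 5·83 + 1.
Multiplying both sides by 16: x ≡ 16·57 = 912 ≡ 82 (mod 83).
Check: 26·82 = 2132 = 25·83 + 57.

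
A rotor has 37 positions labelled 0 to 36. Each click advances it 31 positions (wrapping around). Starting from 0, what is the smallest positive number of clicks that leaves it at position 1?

6

37 = 1·31 + 6
31 = 5·6 + 1
6 = 6·1 + 0
Back-substituting gives 31·6 ≡ 1 (mod 37).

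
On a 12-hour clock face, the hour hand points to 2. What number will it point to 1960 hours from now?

6

1960 − 163·12 = 4, so 1960 ≡ 4 (mod 12).
2 + 4 → 6 on a 12-hour dial.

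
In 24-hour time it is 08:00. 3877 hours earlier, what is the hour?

19

3877 mod 24 = 13 (since 161·24 = 3864).
(8 − 13) mod 24 = 19.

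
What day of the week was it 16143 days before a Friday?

Thursday

16143 mod 7 = 1 (since 2306·7 = 16142).
Friday − 1 day → Thursday.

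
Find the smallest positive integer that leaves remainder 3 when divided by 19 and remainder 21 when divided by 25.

x ≡ 3 (mod 19) gives x ∈ {3, 22, 41, 60, 79, 98, 117, 136, …}.
The first of these with x mod 25 = 21 is 421.

421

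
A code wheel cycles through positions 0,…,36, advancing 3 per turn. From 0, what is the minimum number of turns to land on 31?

35

3⁻¹ ≡ 25 (mod 37) because 3·25 = 75 = 2·37 + 1.
Multiplying both sides by 25: x ≡ 25·31 = 775 ≡ 35 (mod 37).
Check: 3·35 = 105 = 2·37 + 31.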